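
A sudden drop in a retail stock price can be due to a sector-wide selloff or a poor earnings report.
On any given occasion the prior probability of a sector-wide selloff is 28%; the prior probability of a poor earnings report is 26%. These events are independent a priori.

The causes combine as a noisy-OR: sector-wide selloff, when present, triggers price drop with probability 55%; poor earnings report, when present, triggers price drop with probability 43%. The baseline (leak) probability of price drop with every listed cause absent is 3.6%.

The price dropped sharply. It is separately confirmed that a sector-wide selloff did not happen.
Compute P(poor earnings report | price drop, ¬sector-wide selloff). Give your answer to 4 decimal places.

P(poor earnings report | price drop, ¬sector-wide selloff) ≈ 0.8147

Under noisy-OR, P(price drop | causes) = 1 − (1−0.036)·∏(1−qᵢ) over the active causes.
Enumerate both values of poor earnings report and weight by the priors:
  P(price drop | ¬sector-wide selloff) = 0.036*0.74 + 0.45052*0.26
        = 0.026640 + 0.117135 = 0.143775
Configurations with poor earnings report contribute 0.117135, so
  P(poor earnings report | price drop, ¬sector-wide selloff) = 0.117135 / 0.143775 ≈ 0.8147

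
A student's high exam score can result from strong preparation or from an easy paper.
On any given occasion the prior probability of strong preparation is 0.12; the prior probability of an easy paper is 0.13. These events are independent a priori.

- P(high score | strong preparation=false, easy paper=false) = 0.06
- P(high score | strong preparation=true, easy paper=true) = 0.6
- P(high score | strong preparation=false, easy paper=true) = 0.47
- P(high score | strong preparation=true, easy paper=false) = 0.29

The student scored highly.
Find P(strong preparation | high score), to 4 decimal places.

P(strong preparation | high score) ≈ 0.2845

Weight on strong preparation=true, given the evidence: 0.030276 + 0.009360 = 0.039636
The normalizing constant is 0.06·0.88·0.87 + 0.47·0.88·0.13 + 0.29·0.12·0.87 + 0.6·0.12·0.13 = 0.139340
P(strong preparation | high score) = 0.039636/0.139340 ≈ 0.2845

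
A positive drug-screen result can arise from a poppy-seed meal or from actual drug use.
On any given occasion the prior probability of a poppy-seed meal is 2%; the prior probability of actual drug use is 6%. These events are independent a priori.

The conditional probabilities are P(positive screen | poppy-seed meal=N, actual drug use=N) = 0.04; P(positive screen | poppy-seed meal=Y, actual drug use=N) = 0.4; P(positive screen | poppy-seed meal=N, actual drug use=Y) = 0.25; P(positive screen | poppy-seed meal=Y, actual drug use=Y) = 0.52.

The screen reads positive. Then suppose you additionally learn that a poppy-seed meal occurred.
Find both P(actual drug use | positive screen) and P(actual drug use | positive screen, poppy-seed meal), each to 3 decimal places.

P(actual drug use | positive screen) ≈ 0.257; P(actual drug use | positive screen, poppy-seed meal) ≈ 0.077

P(positive screen) = 0.04*0.98*0.94 + 0.25*0.98*0.06 + 0.4*0.02*0.94 + 0.52*0.02*0.06 = 0.036848 + 0.014700 + 0.007520 + 0.000624 = 0.059692
The actual drug use-present share is 0.014700 + 0.000624 = 0.015324.
Hence the posterior is 0.015324/0.059692 ≈ 0.257.

With the extra evidence:
Weight on actual drug use=true, given the evidence: 0.52·0.06 = 0.031200
The normalizing constant is 0.4·0.94 + 0.52·0.06 = 0.407200
P(actual drug use | positive screen, poppy-seed meal) = 0.031200/0.407200 ≈ 0.077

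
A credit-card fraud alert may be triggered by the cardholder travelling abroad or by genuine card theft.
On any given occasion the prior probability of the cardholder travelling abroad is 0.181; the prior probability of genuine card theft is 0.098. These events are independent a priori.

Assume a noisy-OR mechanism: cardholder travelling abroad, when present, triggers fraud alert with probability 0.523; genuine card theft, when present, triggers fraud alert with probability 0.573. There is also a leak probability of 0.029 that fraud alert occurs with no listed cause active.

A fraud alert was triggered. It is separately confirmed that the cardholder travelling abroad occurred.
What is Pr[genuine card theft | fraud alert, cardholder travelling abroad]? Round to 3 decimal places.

Under noisy-OR, P(fraud alert | causes) = 1 − (1−0.029)·∏(1−qᵢ) over the active causes.
For the numerator, keep only genuine card theft=true terms: 0.802228×0.098 = 0.078618
Normalizer over all consistent configurations: 0.536833×0.902 + 0.802228×0.098 = 0.562841
Posterior = 0.078618 / 0.562841 ≈ 0.140

Pr[genuine card theft | fraud alert, cardholder travelling abroad] ≈ 0.140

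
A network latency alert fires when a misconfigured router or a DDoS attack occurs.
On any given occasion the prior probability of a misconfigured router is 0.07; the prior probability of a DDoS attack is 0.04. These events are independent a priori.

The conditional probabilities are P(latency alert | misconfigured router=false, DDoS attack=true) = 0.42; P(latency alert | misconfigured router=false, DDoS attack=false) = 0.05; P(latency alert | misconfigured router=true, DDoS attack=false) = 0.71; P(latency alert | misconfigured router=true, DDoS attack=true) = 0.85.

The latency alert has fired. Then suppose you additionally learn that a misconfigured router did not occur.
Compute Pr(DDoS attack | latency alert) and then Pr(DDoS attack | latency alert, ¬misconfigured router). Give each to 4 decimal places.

For the numerator, keep only DDoS attack=true terms: 0.015624 + 0.002380 = 0.018004
Denominator P(latency alert): 0.05·0.93·0.96 + 0.42·0.93·0.04 + 0.71·0.07·0.96 + 0.85·0.07·0.04 = 0.110356
Posterior = 0.018004 / 0.110356 ≈ 0.1631

Now condition on the additional information:
By total probability over both values of DDoS attack:
  P(latency alert | ¬misconfigured router) = 0.05×0.96 + 0.42×0.04
        = 0.048000 + 0.016800 = 0.064800
Configurations with DDoS attack contribute 0.016800, so
  P(DDoS attack | latency alert, ¬misconfigured router) = 0.016800 / 0.064800 ≈ 0.2593
With misconfigured router excluded, DDoS attack must carry more of the explanatory weight for the latency alert.

Pr(DDoS attack | latency alert) ≈ 0.1631; Pr(DDoS attack | latency alert, ¬misconfigured router) ≈ 0.2593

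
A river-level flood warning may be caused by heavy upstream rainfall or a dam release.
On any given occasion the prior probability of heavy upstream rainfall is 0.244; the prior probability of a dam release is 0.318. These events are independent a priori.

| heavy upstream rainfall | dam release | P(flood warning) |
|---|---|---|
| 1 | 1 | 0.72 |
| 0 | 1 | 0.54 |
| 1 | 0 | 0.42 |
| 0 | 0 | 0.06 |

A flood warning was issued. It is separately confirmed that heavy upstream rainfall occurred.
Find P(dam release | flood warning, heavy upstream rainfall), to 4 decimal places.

By total probability over both values of dam release:
  P(flood warning | heavy upstream rainfall) = 0.42*0.682 + 0.72*0.318
        = 0.286440 + 0.228960 = 0.515400
Keeping only the dam release-present terms gives 0.228960, so
  P(dam release | flood warning, heavy upstream rainfall) = 0.228960 / 0.515400 ≈ 0.4442

P(dam release | flood warning, heavy upstream rainfall) ≈ 0.4442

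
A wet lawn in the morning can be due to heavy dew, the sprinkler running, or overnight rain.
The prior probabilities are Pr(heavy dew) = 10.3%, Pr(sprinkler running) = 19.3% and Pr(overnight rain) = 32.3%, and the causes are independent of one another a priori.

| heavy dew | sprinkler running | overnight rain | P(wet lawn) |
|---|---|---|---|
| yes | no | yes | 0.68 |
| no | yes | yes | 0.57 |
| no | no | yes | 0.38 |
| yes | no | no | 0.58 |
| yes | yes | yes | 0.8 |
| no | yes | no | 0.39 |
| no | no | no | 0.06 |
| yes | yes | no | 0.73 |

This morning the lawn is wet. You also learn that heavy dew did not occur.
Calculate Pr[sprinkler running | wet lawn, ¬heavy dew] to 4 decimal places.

Enumerate the 4 (sprinkler running, overnight rain) configurations and weight by the priors:
  P(wet lawn | ¬heavy dew) = 0.06×0.807×0.677 + 0.38×0.807×0.323 + 0.39×0.193×0.677 + 0.57×0.193×0.323
        = 0.032780 + 0.099051 + 0.050958 + 0.035533 = 0.218322
Keeping only the sprinkler running-present terms gives 0.086491, so
  P(sprinkler running | wet lawn, ¬heavy dew) = 0.086491 / 0.218322 ≈ 0.3962

Pr[sprinkler running | wet lawn, ¬heavy dew] ≈ 0.3962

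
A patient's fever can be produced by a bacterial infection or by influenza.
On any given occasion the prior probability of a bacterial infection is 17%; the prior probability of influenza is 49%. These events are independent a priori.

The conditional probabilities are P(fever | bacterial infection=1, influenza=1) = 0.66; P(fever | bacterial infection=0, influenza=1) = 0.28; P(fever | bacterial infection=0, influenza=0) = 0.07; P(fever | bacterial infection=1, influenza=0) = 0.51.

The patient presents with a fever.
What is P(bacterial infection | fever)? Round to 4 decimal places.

For the numerator, keep only bacterial infection=true terms: 0.044217 + 0.054978 = 0.099195
The normalizing constant is 0.07*0.83*0.51 + 0.28*0.83*0.49 + 0.51*0.17*0.51 + 0.66*0.17*0.49 = 0.242702
P(bacterial infection | fever) = 0.099195/0.242702 ≈ 0.4087

P(bacterial infection | fever) ≈ 0.4087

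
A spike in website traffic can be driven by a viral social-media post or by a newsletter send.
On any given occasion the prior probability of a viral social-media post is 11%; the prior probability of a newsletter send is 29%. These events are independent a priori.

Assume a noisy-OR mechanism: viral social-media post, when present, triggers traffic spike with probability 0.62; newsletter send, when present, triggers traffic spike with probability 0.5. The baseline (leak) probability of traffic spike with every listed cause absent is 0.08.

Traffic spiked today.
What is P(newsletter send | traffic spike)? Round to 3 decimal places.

P(newsletter send | traffic spike) ≈ 0.620

Under noisy-OR, P(traffic spike | causes) = 1 − (1−0.08)·∏(1−qᵢ) over the active causes.
P(traffic spike) = 0.08×0.89×0.71 + 0.54×0.89×0.29 + 0.6504×0.11×0.71 + 0.8252×0.11×0.29 = 0.050552 + 0.139374 + 0.050796 + 0.026324 = 0.267046
Of this, 0.165698 comes from 0.139374 + 0.026324 (the newsletter send=true cases).
Hence the posterior is 0.165698/0.267046 ≈ 0.620.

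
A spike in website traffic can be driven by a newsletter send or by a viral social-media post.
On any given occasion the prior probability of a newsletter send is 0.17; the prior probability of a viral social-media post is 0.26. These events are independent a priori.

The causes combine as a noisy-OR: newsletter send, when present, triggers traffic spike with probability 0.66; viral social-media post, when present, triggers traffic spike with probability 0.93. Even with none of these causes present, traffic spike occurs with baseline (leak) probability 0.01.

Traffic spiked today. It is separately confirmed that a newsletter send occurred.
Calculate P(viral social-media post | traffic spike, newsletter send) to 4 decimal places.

Under noisy-OR, P(traffic spike | causes) = 1 − (1−0.01)·∏(1−qᵢ) over the active causes.
P(traffic spike | newsletter send) = 0.6634·0.74 + 0.976438·0.26 = 0.490916 + 0.253874 = 0.744790
The viral social-media post-present share is 0.976438·0.26 = 0.253874.
So P(viral social-media post | traffic spike, newsletter send) = 0.253874/0.744790 ≈ 0.3409.

P(viral social-media post | traffic spike, newsletter send) ≈ 0.3409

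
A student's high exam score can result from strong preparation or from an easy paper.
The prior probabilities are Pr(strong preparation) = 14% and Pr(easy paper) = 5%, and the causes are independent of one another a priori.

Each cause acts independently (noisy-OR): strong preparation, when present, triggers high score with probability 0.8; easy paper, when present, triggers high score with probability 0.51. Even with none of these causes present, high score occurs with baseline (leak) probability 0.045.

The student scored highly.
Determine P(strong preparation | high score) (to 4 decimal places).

P(strong preparation | high score) ≈ 0.6564

Under noisy-OR, P(high score | causes) = 1 − (1−0.045)·∏(1−qᵢ) over the active causes.
P(high score) = 0.045·0.86·0.95 + 0.53205·0.86·0.05 + 0.809·0.14·0.95 + 0.90641·0.14·0.05 = 0.036765 + 0.022878 + 0.107597 + 0.006345 = 0.173585
Of this, 0.113942 comes from 0.107597 + 0.006345 (the strong preparation=true cases).
Hence the posterior is 0.113942/0.173585 ≈ 0.6564.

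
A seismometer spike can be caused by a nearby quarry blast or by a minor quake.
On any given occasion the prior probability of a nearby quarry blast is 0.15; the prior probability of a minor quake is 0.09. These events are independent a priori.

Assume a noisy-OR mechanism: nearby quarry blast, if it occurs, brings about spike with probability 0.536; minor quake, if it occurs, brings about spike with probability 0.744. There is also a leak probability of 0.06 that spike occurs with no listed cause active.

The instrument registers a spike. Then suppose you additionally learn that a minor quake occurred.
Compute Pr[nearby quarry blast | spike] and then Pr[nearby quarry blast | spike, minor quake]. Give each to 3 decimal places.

Pr[nearby quarry blast | spike] ≈ 0.460; Pr[nearby quarry blast | spike, minor quake] ≈ 0.171

Under noisy-OR, P(spike | causes) = 1 − (1−0.06)·∏(1−qᵢ) over the active causes.
Sum P(spike|·) weighted by the priors over the 4 (nearby quarry blast, minor quake) configurations:
  P(spike) = 0.06×0.85×0.91 + 0.75936×0.85×0.09 + 0.56384×0.15×0.91 + 0.888343×0.15×0.09
        = 0.046410 + 0.058091 + 0.076964 + 0.011993 = 0.193458
Configurations with nearby quarry blast contribute 0.088957, so
  P(nearby quarry blast | spike) = 0.088957 / 0.193458 ≈ 0.460

Now condition on the additional information:
P(spike | minor quake) = 0.75936*0.85 + 0.888343*0.15 = 0.645456 + 0.133251 = 0.778707
Restricting to configurations with nearby quarry blast present: 0.888343*0.15 = 0.133251.
P(nearby quarry blast | spike, minor quake) = 0.133251 / 0.778707 ≈ 0.171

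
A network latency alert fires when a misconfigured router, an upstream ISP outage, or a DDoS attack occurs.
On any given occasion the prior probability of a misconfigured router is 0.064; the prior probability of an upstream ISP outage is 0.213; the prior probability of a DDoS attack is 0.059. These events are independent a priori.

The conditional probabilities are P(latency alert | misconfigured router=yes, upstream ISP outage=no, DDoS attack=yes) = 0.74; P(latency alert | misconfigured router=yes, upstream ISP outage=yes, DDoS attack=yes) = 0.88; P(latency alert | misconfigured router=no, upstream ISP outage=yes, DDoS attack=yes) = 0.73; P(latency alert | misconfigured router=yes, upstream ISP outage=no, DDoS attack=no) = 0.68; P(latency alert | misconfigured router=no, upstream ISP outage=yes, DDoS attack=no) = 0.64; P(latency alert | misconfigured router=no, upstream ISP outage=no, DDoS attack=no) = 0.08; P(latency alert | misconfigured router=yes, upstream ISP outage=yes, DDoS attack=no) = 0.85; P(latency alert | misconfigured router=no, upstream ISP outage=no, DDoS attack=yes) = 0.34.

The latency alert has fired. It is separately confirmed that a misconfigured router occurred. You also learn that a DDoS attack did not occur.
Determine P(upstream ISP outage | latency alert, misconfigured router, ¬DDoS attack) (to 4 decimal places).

Enumerate both values of upstream ISP outage and weight by the priors:
  P(latency alert | misconfigured router, ¬DDoS attack) = 0.68*0.787 + 0.85*0.213
        = 0.535160 + 0.181050 = 0.716210
The terms with upstream ISP outage present sum to 0.181050, so
  P(upstream ISP outage | latency alert, misconfigured router, ¬DDoS attack) = 0.181050 / 0.716210 ≈ 0.2528

P(upstream ISP outage | latency alert, misconfigured router, ¬DDoS attack) ≈ 0.2528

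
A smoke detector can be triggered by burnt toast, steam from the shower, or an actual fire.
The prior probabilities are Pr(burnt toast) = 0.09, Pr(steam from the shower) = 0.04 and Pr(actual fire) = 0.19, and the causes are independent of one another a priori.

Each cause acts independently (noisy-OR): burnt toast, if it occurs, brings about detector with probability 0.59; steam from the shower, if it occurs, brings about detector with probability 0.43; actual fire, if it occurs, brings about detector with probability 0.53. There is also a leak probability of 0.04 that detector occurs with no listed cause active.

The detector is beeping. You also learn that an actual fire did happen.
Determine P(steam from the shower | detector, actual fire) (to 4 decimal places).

P(steam from the shower | detector, actual fire) ≈ 0.0522

Under noisy-OR, P(detector | causes) = 1 − (1−0.04)·∏(1−qᵢ) over the active causes.
By total probability over the 4 (burnt toast, steam from the shower) configurations:
  P(detector | actual fire) = 0.5488*0.91*0.96 + 0.742816*0.91*0.04 + 0.815008*0.09*0.96 + 0.894555*0.09*0.04
        = 0.479432 + 0.027039 + 0.070417 + 0.003220 = 0.580108
Configurations with steam from the shower contribute 0.030259, so
  P(steam from the shower | detector, actual fire) = 0.030259 / 0.580108 ≈ 0.0522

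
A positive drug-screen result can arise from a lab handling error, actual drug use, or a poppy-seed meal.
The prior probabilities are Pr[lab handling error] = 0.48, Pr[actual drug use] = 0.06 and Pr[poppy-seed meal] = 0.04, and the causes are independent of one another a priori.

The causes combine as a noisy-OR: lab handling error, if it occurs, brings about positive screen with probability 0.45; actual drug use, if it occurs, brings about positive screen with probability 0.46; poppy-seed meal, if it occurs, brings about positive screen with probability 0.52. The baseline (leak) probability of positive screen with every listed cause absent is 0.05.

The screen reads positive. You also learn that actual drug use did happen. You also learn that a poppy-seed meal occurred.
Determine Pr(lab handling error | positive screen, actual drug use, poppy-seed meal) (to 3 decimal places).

Under noisy-OR, P(positive screen | causes) = 1 − (1−0.05)·∏(1−qᵢ) over the active causes.
Numerator (weight on configurations with lab handling error): 0.864568*0.48 = 0.414993
Denominator P(positive screen | actual drug use, poppy-seed meal): 0.75376*0.52 + 0.864568*0.48 = 0.806948
Posterior = 0.414993 / 0.806948 ≈ 0.514

Pr(lab handling error | positive screen, actual drug use, poppy-seed meal) ≈ 0.514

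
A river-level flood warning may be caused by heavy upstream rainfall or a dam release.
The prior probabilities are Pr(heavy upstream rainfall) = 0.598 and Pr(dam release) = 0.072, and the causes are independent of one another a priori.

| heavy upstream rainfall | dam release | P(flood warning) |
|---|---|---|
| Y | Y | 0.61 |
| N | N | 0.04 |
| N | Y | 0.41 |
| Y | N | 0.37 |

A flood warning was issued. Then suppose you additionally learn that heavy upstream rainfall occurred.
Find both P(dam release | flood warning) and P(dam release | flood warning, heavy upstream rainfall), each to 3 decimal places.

P(dam release | flood warning) ≈ 0.148; P(dam release | flood warning, heavy upstream rainfall) ≈ 0.113

Sum P(flood warning|·) weighted by the priors over the 4 (heavy upstream rainfall, dam release) configurations:
  P(flood warning) = 0.04×0.402×0.928 + 0.41×0.402×0.072 + 0.37×0.598×0.928 + 0.61×0.598×0.072
        = 0.014922 + 0.011867 + 0.205329 + 0.026264 = 0.258382
Keeping only the dam release-present terms gives 0.038131, so
  P(dam release | flood warning) = 0.038131 / 0.258382 ≈ 0.148

Now condition on the additional information:
P(flood warning | heavy upstream rainfall) = 0.37·0.928 + 0.61·0.072 = 0.343360 + 0.043920 = 0.387280
The dam release-present share is 0.61·0.072 = 0.043920.
P(dam release | flood warning, heavy upstream rainfall) = 0.043920 / 0.387280 ≈ 0.113
— heavy upstream rainfall explains away the evidence for dam release.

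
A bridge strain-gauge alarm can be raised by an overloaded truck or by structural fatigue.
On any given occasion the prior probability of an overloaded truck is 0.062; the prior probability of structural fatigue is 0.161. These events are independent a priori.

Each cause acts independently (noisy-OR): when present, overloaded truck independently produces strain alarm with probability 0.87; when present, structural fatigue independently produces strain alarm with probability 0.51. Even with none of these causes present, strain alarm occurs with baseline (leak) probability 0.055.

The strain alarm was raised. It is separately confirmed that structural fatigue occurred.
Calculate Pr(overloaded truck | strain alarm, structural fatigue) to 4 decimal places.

Under noisy-OR, P(strain alarm | causes) = 1 − (1−0.055)·∏(1−qᵢ) over the active causes.
P(strain alarm | structural fatigue) = 0.53695·0.938 + 0.939804·0.062 = 0.503659 + 0.058268 = 0.561927
The overloaded truck-present share is 0.939804·0.062 = 0.058268.
P(overloaded truck | strain alarm, structural fatigue) = 0.058268 / 0.561927 ≈ 0.1037

Pr(overloaded truck | strain alarm, structural fatigue) ≈ 0.1037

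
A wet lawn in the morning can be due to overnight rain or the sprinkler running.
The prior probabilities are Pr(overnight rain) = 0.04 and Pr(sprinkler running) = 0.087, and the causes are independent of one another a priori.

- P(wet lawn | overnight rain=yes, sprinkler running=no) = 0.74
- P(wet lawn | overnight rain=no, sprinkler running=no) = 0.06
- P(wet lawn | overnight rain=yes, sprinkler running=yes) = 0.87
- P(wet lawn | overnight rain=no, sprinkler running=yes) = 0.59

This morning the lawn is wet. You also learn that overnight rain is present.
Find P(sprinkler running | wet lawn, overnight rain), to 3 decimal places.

P(wet lawn | overnight rain) = 0.74*0.913 + 0.87*0.087 = 0.675620 + 0.075690 = 0.751310
Restricting to configurations with sprinkler running present: 0.87*0.087 = 0.075690.
Hence the posterior is 0.075690/0.751310 ≈ 0.101.

P(sprinkler running | wet lawn, overnight rain) ≈ 0.101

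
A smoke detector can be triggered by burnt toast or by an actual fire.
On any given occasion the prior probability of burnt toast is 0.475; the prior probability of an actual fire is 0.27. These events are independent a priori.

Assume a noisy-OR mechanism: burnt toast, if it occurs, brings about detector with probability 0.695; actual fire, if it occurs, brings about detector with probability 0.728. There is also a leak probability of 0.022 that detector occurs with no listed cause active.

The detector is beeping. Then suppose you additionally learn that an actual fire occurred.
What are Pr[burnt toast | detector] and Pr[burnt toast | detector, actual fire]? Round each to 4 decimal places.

Under noisy-OR, P(detector | causes) = 1 − (1−0.022)·∏(1−qᵢ) over the active causes.
P(detector) = 0.022×0.525×0.73 + 0.733984×0.525×0.27 + 0.70171×0.475×0.73 + 0.918865×0.475×0.27 = 0.008431 + 0.104042 + 0.243318 + 0.117844 = 0.473635
Of this, 0.361162 comes from 0.243318 + 0.117844 (the burnt toast=true cases).
P(burnt toast | detector) = 0.361162 / 0.473635 ≈ 0.7625

With the extra evidence:
Enumerate both values of burnt toast and weight by the priors:
  P(detector | actual fire) = 0.733984·0.525 + 0.918865·0.475
        = 0.385342 + 0.436461 = 0.821803
Configurations with burnt toast contribute 0.436461, so
  P(burnt toast | detector, actual fire) = 0.436461 / 0.821803 ≈ 0.5311
Conditioning on actual fire lowers the posterior on burnt toast: the classic explaining-away effect in a common-effect structure.

Pr[burnt toast | detector] ≈ 0.7625; Pr[burnt toast | detector, actual fire] ≈ 0.5311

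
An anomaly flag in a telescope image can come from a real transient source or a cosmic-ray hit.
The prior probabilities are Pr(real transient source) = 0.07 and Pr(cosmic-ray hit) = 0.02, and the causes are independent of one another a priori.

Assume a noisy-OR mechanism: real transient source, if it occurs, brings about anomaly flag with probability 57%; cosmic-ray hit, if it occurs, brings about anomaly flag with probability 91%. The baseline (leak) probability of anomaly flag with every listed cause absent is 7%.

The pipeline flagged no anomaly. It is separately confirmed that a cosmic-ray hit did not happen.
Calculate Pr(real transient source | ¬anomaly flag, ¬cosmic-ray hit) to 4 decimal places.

Under noisy-OR, P(anomaly flag | causes) = 1 − (1−0.07)·∏(1−qᵢ) over the active causes.
Sum P(¬anomaly flag|·) weighted by the priors over both values of real transient source:
  P(¬anomaly flag | ¬cosmic-ray hit) = 0.93·0.93 + 0.3999·0.07
        = 0.864900 + 0.027993 = 0.892893
The terms with real transient source present sum to 0.027993, so
  P(real transient source | ¬anomaly flag, ¬cosmic-ray hit) = 0.027993 / 0.892893 ≈ 0.0314

Pr(real transient source | ¬anomaly flag, ¬cosmic-ray hit) ≈ 0.0314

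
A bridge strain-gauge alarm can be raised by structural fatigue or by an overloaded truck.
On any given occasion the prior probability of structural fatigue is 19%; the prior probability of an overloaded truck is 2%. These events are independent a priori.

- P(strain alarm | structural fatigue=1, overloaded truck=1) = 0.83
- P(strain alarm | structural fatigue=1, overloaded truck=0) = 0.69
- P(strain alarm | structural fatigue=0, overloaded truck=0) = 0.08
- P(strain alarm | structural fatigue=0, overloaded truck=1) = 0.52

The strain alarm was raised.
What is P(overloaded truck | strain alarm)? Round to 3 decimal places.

P(strain alarm) = 0.08·0.81·0.98 + 0.52·0.81·0.02 + 0.69·0.19·0.98 + 0.83·0.19·0.02 = 0.063504 + 0.008424 + 0.128478 + 0.003154 = 0.203560
Of this, 0.011578 comes from 0.008424 + 0.003154 (the overloaded truck=true cases).
So P(overloaded truck | strain alarm) = 0.011578/0.203560 ≈ 0.057.

P(overloaded truck | strain alarm) ≈ 0.057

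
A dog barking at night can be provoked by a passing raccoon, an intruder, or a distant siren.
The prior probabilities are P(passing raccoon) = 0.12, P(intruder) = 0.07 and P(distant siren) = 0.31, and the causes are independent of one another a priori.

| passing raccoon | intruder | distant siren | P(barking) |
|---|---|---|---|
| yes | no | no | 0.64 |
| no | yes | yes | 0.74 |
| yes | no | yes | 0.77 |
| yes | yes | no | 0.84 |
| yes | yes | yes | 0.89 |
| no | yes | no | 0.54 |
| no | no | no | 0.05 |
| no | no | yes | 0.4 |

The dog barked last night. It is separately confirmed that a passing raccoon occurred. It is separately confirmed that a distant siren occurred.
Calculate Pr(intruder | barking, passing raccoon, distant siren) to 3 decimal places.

Pr(intruder | barking, passing raccoon, distant siren) ≈ 0.080

P(barking | passing raccoon, distant siren) = 0.77*0.93 + 0.89*0.07 = 0.716100 + 0.062300 = 0.778400
The intruder-present share is 0.89*0.07 = 0.062300.
Hence the posterior is 0.062300/0.778400 ≈ 0.080.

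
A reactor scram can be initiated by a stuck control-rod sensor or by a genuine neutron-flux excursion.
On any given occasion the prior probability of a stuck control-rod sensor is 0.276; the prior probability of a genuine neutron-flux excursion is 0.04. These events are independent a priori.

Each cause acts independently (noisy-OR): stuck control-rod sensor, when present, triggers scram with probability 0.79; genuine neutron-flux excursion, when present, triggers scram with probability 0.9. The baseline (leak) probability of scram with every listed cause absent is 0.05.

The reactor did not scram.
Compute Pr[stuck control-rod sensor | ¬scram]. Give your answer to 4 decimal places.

Pr[stuck control-rod sensor | ¬scram] ≈ 0.0741

Under noisy-OR, P(scram | causes) = 1 − (1−0.05)·∏(1−qᵢ) over the active causes.
For the numerator, keep only stuck control-rod sensor=true terms: 0.052860 + 0.000220 = 0.053080
Normalizer over all consistent configurations: 0.95·0.724·0.96 + 0.095·0.724·0.04 + 0.1995·0.276·0.96 + 0.01995·0.276·0.04 = 0.716119
P(stuck control-rod sensor | ¬scram) = 0.053080/0.716119 ≈ 0.0741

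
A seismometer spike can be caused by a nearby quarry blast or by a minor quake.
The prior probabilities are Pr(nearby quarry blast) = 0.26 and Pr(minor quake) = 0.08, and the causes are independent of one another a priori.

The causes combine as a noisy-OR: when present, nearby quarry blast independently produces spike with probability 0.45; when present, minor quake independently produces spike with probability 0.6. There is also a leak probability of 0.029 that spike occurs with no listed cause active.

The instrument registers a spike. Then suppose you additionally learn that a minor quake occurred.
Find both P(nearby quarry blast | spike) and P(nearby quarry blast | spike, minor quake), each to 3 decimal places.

Under noisy-OR, P(spike | causes) = 1 − (1−0.029)·∏(1−qᵢ) over the active causes.
For the numerator, keep only nearby quarry blast=true terms: 0.111455 + 0.016357 = 0.127812
Normalizer over all consistent configurations: 0.029*0.74*0.92 + 0.6116*0.74*0.08 + 0.46595*0.26*0.92 + 0.78638*0.26*0.08 = 0.183762
Posterior = 0.127812 / 0.183762 ≈ 0.696

Now also conditioning on minor quake=true:
P(spike | minor quake) = 0.6116·0.74 + 0.78638·0.26 = 0.452584 + 0.204459 = 0.657043
Of this, 0.204459 comes from 0.78638·0.26 (the nearby quarry blast=true cases).
Hence the posterior is 0.204459/0.657043 ≈ 0.311.
This is intercausal reasoning (explaining away): once minor quake accounts for the spike, nearby quarry blast becomes less likely.

P(nearby quarry blast | spike) ≈ 0.696; P(nearby quarry blast | spike, minor quake) ≈ 0.311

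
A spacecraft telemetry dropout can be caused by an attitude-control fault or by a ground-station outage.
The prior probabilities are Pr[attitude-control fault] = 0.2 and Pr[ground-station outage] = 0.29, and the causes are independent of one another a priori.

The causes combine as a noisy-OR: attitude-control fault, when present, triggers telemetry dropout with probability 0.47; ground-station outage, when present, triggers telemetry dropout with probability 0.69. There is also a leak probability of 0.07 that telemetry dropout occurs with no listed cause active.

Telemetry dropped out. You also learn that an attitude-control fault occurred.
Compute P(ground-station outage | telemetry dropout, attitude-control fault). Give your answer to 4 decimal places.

P(ground-station outage | telemetry dropout, attitude-control fault) ≈ 0.4056

Under noisy-OR, P(telemetry dropout | causes) = 1 − (1−0.07)·∏(1−qᵢ) over the active causes.
P(telemetry dropout | attitude-control fault) = 0.5071×0.71 + 0.847201×0.29 = 0.360041 + 0.245688 = 0.605729
The ground-station outage-present share is 0.847201×0.29 = 0.245688.
P(ground-station outage | telemetry dropout, attitude-control fault) = 0.245688 / 0.605729 ≈ 0.4056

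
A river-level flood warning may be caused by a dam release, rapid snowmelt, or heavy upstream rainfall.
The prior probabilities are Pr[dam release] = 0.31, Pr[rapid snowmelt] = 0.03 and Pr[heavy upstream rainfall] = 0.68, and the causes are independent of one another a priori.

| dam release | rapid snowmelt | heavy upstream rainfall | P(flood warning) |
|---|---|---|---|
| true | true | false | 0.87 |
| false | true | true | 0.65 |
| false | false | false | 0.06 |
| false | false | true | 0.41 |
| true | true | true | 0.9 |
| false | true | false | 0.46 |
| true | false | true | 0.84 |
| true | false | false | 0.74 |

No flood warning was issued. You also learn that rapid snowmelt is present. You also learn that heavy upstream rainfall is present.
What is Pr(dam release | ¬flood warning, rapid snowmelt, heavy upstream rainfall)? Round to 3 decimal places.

Enumerate both values of dam release and weight by the priors:
  P(¬flood warning | rapid snowmelt, heavy upstream rainfall) = 0.35×0.69 + 0.1×0.31
        = 0.241500 + 0.031000 = 0.272500
Keeping only the dam release-present terms gives 0.031000, so
  P(dam release | ¬flood warning, rapid snowmelt, heavy upstream rainfall) = 0.031000 / 0.272500 ≈ 0.114

Pr(dam release | ¬flood warning, rapid snowmelt, heavy upstream rainfall) ≈ 0.114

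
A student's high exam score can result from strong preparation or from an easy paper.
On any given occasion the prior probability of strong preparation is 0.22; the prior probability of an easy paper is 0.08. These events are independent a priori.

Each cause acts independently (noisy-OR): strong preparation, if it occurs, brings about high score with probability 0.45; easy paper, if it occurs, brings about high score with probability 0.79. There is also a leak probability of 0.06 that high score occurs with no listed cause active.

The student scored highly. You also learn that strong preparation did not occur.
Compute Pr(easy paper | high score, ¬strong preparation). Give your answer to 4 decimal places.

Under noisy-OR, P(high score | causes) = 1 − (1−0.06)·∏(1−qᵢ) over the active causes.
Sum P(high score|·) weighted by the priors over both values of easy paper:
  P(high score | ¬strong preparation) = 0.06×0.92 + 0.8026×0.08
        = 0.055200 + 0.064208 = 0.119408
Configurations with easy paper contribute 0.064208, so
  P(easy paper | high score, ¬strong preparation) = 0.064208 / 0.119408 ≈ 0.5377

Pr(easy paper | high score, ¬strong preparation) ≈ 0.5377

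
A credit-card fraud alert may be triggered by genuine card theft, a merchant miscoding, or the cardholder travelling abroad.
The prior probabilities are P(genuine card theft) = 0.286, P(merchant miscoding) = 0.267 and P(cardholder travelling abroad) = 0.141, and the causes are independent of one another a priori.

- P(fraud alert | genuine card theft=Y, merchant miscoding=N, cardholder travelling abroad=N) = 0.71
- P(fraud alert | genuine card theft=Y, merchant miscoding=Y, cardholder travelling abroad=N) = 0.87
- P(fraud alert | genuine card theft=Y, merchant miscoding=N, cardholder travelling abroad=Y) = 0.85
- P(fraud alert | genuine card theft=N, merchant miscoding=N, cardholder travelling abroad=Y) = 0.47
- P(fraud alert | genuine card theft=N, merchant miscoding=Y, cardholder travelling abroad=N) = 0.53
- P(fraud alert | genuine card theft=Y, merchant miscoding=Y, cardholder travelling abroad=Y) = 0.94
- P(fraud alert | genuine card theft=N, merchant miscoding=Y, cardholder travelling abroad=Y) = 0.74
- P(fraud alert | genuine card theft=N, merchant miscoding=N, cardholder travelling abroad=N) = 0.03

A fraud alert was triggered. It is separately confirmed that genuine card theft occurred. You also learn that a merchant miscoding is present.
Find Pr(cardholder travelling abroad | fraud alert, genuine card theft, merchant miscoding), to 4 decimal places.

Pr(cardholder travelling abroad | fraud alert, genuine card theft, merchant miscoding) ≈ 0.1506

P(fraud alert | genuine card theft, merchant miscoding) = 0.87·0.859 + 0.94·0.141 = 0.747330 + 0.132540 = 0.879870
Of this, 0.132540 comes from 0.94·0.141 (the cardholder travelling abroad=true cases).
So P(cardholder travelling abroad | fraud alert, genuine card theft, merchant miscoding) = 0.132540/0.879870 ≈ 0.1506.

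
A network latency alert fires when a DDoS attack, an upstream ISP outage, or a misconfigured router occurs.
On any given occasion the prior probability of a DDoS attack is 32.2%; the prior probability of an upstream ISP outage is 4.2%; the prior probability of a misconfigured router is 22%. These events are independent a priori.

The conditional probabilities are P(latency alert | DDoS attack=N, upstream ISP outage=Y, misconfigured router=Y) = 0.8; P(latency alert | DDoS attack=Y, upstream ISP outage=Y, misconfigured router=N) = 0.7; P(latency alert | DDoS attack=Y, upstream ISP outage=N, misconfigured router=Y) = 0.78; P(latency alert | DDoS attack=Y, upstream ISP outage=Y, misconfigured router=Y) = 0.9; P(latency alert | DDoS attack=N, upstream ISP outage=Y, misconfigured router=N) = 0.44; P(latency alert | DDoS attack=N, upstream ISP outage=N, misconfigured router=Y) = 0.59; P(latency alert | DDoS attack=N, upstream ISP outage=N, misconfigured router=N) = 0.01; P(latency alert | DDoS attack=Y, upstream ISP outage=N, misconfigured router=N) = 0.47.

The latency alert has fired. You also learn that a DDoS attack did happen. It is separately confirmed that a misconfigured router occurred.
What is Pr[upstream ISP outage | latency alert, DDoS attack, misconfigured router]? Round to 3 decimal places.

Enumerate both values of upstream ISP outage and weight by the priors:
  P(latency alert | DDoS attack, misconfigured router) = 0.78·0.958 + 0.9·0.042
        = 0.747240 + 0.037800 = 0.785040
Configurations with upstream ISP outage contribute 0.037800, so
  P(upstream ISP outage | latency alert, DDoS attack, misconfigured router) = 0.037800 / 0.785040 ≈ 0.048

Pr[upstream ISP outage | latency alert, DDoS attack, misconfigured router] ≈ 0.048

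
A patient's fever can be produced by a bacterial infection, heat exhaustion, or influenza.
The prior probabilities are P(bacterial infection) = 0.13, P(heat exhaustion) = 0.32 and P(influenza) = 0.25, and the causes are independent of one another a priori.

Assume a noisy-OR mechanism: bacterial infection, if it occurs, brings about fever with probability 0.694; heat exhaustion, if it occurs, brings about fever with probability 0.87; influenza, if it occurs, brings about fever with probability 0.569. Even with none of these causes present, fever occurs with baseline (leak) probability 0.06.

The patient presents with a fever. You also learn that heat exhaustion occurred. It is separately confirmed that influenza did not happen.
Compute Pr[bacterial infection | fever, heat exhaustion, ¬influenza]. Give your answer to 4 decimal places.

Pr[bacterial infection | fever, heat exhaustion, ¬influenza] ≈ 0.1408

Under noisy-OR, P(fever | causes) = 1 − (1−0.06)·∏(1−qᵢ) over the active causes.
P(fever | heat exhaustion, ¬influenza) = 0.8778×0.87 + 0.962607×0.13 = 0.763686 + 0.125139 = 0.888825
Restricting to configurations with bacterial infection present: 0.962607×0.13 = 0.125139.
Hence the posterior is 0.125139/0.888825 ≈ 0.1408.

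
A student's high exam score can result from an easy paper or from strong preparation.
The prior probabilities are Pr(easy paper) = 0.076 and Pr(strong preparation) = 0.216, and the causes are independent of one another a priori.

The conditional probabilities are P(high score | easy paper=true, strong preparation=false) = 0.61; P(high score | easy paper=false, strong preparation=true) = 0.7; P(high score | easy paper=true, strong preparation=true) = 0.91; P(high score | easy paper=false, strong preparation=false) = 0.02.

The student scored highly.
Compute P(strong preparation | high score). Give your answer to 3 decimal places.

For the numerator, keep only strong preparation=true terms: 0.139709 + 0.014939 = 0.154648
Denominator P(high score): 0.02·0.924·0.784 + 0.7·0.924·0.216 + 0.61·0.076·0.784 + 0.91·0.076·0.216 = 0.205482
Posterior = 0.154648 / 0.205482 ≈ 0.753

P(strong preparation | high score) ≈ 0.753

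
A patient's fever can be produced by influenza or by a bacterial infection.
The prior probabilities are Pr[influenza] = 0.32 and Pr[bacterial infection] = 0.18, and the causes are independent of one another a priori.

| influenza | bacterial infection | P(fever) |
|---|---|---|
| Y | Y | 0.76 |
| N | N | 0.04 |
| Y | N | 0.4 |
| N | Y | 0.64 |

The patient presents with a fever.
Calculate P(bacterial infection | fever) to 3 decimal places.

P(bacterial infection | fever) ≈ 0.490

For the numerator, keep only bacterial infection=true terms: 0.078336 + 0.043776 = 0.122112
The normalizing constant is 0.04·0.68·0.82 + 0.64·0.68·0.18 + 0.4·0.32·0.82 + 0.76·0.32·0.18 = 0.249376
P(bacterial infection | fever) = 0.122112/0.249376 ≈ 0.490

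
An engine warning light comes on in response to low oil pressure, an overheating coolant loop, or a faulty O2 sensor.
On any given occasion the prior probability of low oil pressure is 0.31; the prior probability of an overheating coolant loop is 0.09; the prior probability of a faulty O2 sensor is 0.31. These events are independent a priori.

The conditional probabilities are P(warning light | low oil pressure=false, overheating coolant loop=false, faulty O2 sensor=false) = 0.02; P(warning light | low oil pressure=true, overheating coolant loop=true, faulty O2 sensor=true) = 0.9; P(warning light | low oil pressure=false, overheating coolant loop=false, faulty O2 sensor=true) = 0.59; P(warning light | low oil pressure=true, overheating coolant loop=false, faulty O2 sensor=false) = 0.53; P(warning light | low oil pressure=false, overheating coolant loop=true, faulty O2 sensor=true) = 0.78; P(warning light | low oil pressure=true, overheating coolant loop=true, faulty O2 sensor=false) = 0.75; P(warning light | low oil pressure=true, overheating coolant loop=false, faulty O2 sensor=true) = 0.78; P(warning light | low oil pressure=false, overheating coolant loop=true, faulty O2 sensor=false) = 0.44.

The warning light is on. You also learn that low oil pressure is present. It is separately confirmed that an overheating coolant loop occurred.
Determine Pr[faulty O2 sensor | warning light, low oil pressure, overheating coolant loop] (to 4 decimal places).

Pr[faulty O2 sensor | warning light, low oil pressure, overheating coolant loop] ≈ 0.3503

Numerator (weight on configurations with faulty O2 sensor): 0.9·0.31 = 0.279000
Denominator P(warning light | low oil pressure, overheating coolant loop): 0.75·0.69 + 0.9·0.31 = 0.796500
P(faulty O2 sensor | warning light, low oil pressure, overheating coolant loop) = 0.279000/0.796500 ≈ 0.3503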